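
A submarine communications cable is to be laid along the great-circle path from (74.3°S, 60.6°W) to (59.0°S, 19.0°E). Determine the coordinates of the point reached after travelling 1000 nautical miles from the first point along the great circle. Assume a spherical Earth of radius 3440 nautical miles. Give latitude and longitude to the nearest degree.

≈ (71°S, 4°W)

From cos δ = sin φ₁ sin φ₂ + cos φ₁ cos φ₂ cos Δλ, the central angle is δ ≈ 0.554 rad (31.8°). The total great-circle distance is δ·R ≈ 0.554 × 3440 ≈ 1906 nmi, so the target fraction is f = 1000/1906 ≈ 0.525.
Interpolate at f ≈ 0.525 with slerp weights a = sin((1−f)δ)/sin δ ≈ 0.495, b = sin(fδ)/sin δ ≈ 0.545.
p = a·p₁ + b·p₂ ≈ (0.331, -0.025, -0.943); φ = arcsin(p_z) ≈ -70.61°, λ = atan2(p_y, p_x) ≈ -4.38°.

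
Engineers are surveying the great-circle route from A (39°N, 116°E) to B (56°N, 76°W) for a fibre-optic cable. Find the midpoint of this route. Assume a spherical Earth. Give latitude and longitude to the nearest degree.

Write both endpoints as unit vectors p₁, p₂ with components (cos φ cos λ, cos φ sin λ, sin φ).
The central angle between the endpoints is δ = arccos(p₁·p₂) ≈ 1.474 rad (84.5°).
Interpolate at f = 1/2 with slerp weights a = sin((1−f)δ)/sin δ ≈ 0.675, b = sin(fδ)/sin δ ≈ 0.675.
p = a·p₁ + b·p₂ ≈ (-0.139, 0.105, 0.985); φ = arcsin(p_z) ≈ 79.97°, λ = atan2(p_y, p_x) ≈ 142.80°.

≈ (80°N, 143°E)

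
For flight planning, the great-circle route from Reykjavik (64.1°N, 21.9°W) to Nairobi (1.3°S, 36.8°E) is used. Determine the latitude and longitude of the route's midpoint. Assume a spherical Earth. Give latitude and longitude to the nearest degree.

≈ (34°N, 20°E)

Write both endpoints as unit vectors p₁, p₂ with components (cos φ cos λ, cos φ sin λ, sin φ).
The central angle between the endpoints is δ = arccos(p₁·p₂) ≈ 1.363 rad (78.1°).
Interpolate at f = 1/2 with slerp weights a = sin((1−f)δ)/sin δ ≈ 0.644, b = sin(fδ)/sin δ ≈ 0.644.
p = a·p₁ + b·p₂ ≈ (0.776, 0.281, 0.565); φ = arcsin(p_z) ≈ 34.37°, λ = atan2(p_y, p_x) ≈ 19.88°.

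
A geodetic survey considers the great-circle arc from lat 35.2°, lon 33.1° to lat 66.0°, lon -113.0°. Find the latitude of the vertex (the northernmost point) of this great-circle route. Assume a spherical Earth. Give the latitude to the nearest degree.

The great circle lies in the plane with unit normal n̂ = (p₁ × p₂)/|p₁ × p₂|.
Here n̂_z ≈ -0.191; the vertex latitude is φ_max = arccos|n̂_z| ≈ 79.0°.

≈ 79°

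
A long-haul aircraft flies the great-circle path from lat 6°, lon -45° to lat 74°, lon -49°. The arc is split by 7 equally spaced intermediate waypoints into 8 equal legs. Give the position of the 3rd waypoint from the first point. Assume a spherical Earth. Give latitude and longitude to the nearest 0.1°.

Convert each endpoint to a unit vector on the sphere (x = cos φ cos λ, y = cos φ sin λ, z = sin φ).
The central angle between the endpoints is δ = arccos(p₁·p₂) ≈ 1.188 rad (68.0°).
Interpolate at f = 3/8 with slerp weights a = sin((1−f)δ)/sin δ ≈ 0.729, b = sin(fδ)/sin δ ≈ 0.464.
p = a·p₁ + b·p₂ ≈ (0.597, -0.609, 0.523); φ = arcsin(p_z) ≈ 31.51°, λ = atan2(p_y, p_x) ≈ -45.60°.

≈ lat 31.5°, lon -45.6°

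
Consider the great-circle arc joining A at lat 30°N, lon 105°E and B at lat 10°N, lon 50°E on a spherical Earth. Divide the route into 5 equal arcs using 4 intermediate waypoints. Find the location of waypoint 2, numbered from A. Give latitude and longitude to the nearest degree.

≈ lat 24°N, lon 81°E

Convert each endpoint to a unit vector on the sphere (x = cos φ cos λ, y = cos φ sin λ, z = sin φ).
The central angle between the endpoints is δ = arccos(p₁·p₂) ≈ 0.957 rad (54.8°).
Interpolate at f = 2/5 with slerp weights a = sin((1−f)δ)/sin δ ≈ 0.664, b = sin(fδ)/sin δ ≈ 0.457.
p = a·p₁ + b·p₂ ≈ (0.140, 0.901, 0.412); φ = arcsin(p_z) ≈ 24.30°, λ = atan2(p_y, p_x) ≈ 81.14°.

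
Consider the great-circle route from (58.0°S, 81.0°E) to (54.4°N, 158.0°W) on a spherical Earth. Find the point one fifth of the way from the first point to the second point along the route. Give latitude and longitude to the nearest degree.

From cos δ = sin φ₁ sin φ₂ + cos φ₁ cos φ₂ cos Δλ, the central angle is δ ≈ 2.584 rad (148.0°).
Interpolate at f = 1/5 with slerp weights a = sin((1−f)δ)/sin δ ≈ 1.661, b = sin(fδ)/sin δ ≈ 0.933.
p = a·p₁ + b·p₂ ≈ (-0.366, 0.666, -0.650); φ = arcsin(p_z) ≈ -40.54°, λ = atan2(p_y, p_x) ≈ 118.80°.

≈ (41°S, 119°E)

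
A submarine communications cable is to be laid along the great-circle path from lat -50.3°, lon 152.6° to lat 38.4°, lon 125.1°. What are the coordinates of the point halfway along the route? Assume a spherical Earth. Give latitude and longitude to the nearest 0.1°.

≈ lat -6.1°, lon 137.4°

Write both endpoints as unit vectors p₁, p₂ with components (cos φ cos λ, cos φ sin λ, sin φ).
The central angle between the endpoints is δ = arccos(p₁·p₂) ≈ 1.605 rad (91.9°).
Interpolate at f = 1/2 with slerp weights a = sin((1−f)δ)/sin δ ≈ 0.719, b = sin(fδ)/sin δ ≈ 0.719.
p = a·p₁ + b·p₂ ≈ (-0.732, 0.673, -0.107); φ = arcsin(p_z) ≈ -6.12°, λ = atan2(p_y, p_x) ≈ 137.42°.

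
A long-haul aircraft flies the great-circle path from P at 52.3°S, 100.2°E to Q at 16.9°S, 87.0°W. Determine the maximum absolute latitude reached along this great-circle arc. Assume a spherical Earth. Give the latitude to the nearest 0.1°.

The great circle lies in the plane with unit normal n̂ = (p₁ × p₂)/|p₁ × p₂|.
Here n̂_z ≈ +0.078; the vertex latitude is φ_max = arccos|n̂_z| ≈ 85.5°.
Check via Clairaut: cos φ_max = |cos φ₁| · sin C = cos(52.3°)·sin(172.6°) ≈ 0.078, again giving ≈ 85.5°.

≈ 85.5°S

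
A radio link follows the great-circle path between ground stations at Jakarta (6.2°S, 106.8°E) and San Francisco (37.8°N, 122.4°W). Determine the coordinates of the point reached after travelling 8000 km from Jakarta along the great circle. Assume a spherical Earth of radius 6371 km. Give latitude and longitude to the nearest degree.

Convert each endpoint to a unit vector on the sphere (x = cos φ cos λ, y = cos φ sin λ, z = sin φ).
The central angle between the endpoints is δ = arccos(p₁·p₂) ≈ 2.189 rad (125.4°). The total great-circle distance is δ·R ≈ 2.189 × 6371 ≈ 13945 km, so the target fraction is f = 8000/13945 ≈ 0.574.
Interpolate at f ≈ 0.574 with slerp weights a = sin((1−f)δ)/sin δ ≈ 0.986, b = sin(fδ)/sin δ ≈ 1.167.
p = a·p₁ + b·p₂ ≈ (-0.777, 0.160, 0.609); φ = arcsin(p_z) ≈ 37.48°, λ = atan2(p_y, p_x) ≈ 168.36°.

≈ (37°N, 168°E)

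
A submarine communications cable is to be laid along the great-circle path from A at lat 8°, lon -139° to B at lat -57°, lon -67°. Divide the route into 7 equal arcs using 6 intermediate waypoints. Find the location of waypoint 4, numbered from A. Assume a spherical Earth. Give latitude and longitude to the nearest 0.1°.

Convert each endpoint to a unit vector on the sphere (x = cos φ cos λ, y = cos φ sin λ, z = sin φ).
The central angle between the endpoints is δ = arccos(p₁·p₂) ≈ 1.521 rad (87.1°).
Interpolate at f = 4/7 with slerp weights a = sin((1−f)δ)/sin δ ≈ 0.607, b = sin(fδ)/sin δ ≈ 0.765.
p = a·p₁ + b·p₂ ≈ (-0.291, -0.778, -0.557); φ = arcsin(p_z) ≈ -33.83°, λ = atan2(p_y, p_x) ≈ -110.52°.

≈ lat -33.8°, lon -110.5°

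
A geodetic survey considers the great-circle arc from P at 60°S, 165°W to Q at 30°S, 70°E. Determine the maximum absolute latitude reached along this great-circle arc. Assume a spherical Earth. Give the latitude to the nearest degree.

The great circle lies in the plane with unit normal n̂ = (p₁ × p₂)/|p₁ × p₂|.
Here n̂_z ≈ -0.361; the vertex latitude is φ_max = arccos|n̂_z| ≈ 68.8°.

≈ 69°S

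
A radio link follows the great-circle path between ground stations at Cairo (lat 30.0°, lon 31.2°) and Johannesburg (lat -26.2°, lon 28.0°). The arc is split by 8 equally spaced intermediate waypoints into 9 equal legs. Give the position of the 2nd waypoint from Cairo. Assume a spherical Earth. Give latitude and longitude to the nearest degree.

≈ lat 18°, lon 30°

Write both endpoints as unit vectors p₁, p₂ with components (cos φ cos λ, cos φ sin λ, sin φ).
The central angle between the endpoints is δ = arccos(p₁·p₂) ≈ 0.982 rad (56.3°).
Interpolate at f = 2/9 with slerp weights a = sin((1−f)δ)/sin δ ≈ 0.832, b = sin(fδ)/sin δ ≈ 0.260.
p = a·p₁ + b·p₂ ≈ (0.822, 0.483, 0.301); φ = arcsin(p_z) ≈ 17.51°, λ = atan2(p_y, p_x) ≈ 30.42°.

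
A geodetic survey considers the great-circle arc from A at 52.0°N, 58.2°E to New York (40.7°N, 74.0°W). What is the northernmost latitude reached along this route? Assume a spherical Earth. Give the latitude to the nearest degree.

The great circle lies in the plane with unit normal n̂ = (p₁ × p₂)/|p₁ × p₂|.
Here n̂_z ≈ -0.353; the vertex latitude is φ_max = arccos|n̂_z| ≈ 69.3°.

≈ 69°N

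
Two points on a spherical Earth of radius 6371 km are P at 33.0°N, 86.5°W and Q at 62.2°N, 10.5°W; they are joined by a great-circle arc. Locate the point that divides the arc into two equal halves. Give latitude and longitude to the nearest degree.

≈ 54°N, 61°W

Write both endpoints as unit vectors p₁, p₂ with components (cos φ cos λ, cos φ sin λ, sin φ).
The central angle between the endpoints is δ = arccos(p₁·p₂) ≈ 0.956 rad (54.8°).
Interpolate at f = 1/2 with slerp weights a = sin((1−f)δ)/sin δ ≈ 0.563, b = sin(fδ)/sin δ ≈ 0.563.
p = a·p₁ + b·p₂ ≈ (0.287, -0.519, 0.805); φ = arcsin(p_z) ≈ 53.60°, λ = atan2(p_y, p_x) ≈ -61.06°.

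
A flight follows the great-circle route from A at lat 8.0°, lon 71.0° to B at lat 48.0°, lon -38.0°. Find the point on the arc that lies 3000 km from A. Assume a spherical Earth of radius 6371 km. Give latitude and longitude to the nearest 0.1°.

≈ lat 28.1°, lon 51.9°

From cos δ = sin φ₁ sin φ₂ + cos φ₁ cos φ₂ cos Δλ, the central angle is δ ≈ 1.683 rad (96.4°). The total great-circle distance is δ·R ≈ 1.683 × 6371 ≈ 10725 km, so the target fraction is f = 3000/10725 ≈ 0.280.
Interpolate at f ≈ 0.280 with slerp weights a = sin((1−f)δ)/sin δ ≈ 0.942, b = sin(fδ)/sin δ ≈ 0.457.
p = a·p₁ + b·p₂ ≈ (0.545, 0.694, 0.470); φ = arcsin(p_z) ≈ 28.06°, λ = atan2(p_y, p_x) ≈ 51.89°.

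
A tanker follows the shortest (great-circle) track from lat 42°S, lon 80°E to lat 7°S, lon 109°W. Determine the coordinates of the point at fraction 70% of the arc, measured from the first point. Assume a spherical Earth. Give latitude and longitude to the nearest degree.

≈ lat 45°S, lon 117°W

The haversine formula gives a central angle δ ≈ 2.274 rad (130.3°) between the endpoints.
Interpolate at f = 0.70 with slerp weights a = sin((1−f)δ)/sin δ ≈ 0.827, b = sin(fδ)/sin δ ≈ 1.311.
p = a·p₁ + b·p₂ ≈ (-0.317, -0.625, -0.713); φ = arcsin(p_z) ≈ -45.49°, λ = atan2(p_y, p_x) ≈ -116.88°.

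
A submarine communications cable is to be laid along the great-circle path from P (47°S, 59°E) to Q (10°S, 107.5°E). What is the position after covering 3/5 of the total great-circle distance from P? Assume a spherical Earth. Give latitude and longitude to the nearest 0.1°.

From cos δ = sin φ₁ sin φ₂ + cos φ₁ cos φ₂ cos Δλ, the central angle is δ ≈ 0.962 rad (55.1°).
Interpolate at f = 3/5 with slerp weights a = sin((1−f)δ)/sin δ ≈ 0.458, b = sin(fδ)/sin δ ≈ 0.665.
p = a·p₁ + b·p₂ ≈ (-0.036, 0.892, -0.450); φ = arcsin(p_z) ≈ -26.75°, λ = atan2(p_y, p_x) ≈ 92.33°.

≈ (26.8°S, 92.3°E)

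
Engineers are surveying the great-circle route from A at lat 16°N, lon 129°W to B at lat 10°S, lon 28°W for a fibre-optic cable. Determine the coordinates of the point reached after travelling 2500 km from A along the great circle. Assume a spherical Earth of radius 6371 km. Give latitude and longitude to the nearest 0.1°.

≈ lat 12.2°N, lon 106.1°W

Convert each endpoint to a unit vector on the sphere (x = cos φ cos λ, y = cos φ sin λ, z = sin φ).
The central angle between the endpoints is δ = arccos(p₁·p₂) ≈ 1.801 rad (103.2°). The total great-circle distance is δ·R ≈ 1.801 × 6371 ≈ 11476 km, so the target fraction is f = 2500/11476 ≈ 0.218.
Interpolate at f ≈ 0.218 with slerp weights a = sin((1−f)δ)/sin δ ≈ 1.014, b = sin(fδ)/sin δ ≈ 0.393.
p = a·p₁ + b·p₂ ≈ (-0.272, -0.939, 0.211); φ = arcsin(p_z) ≈ 12.19°, λ = atan2(p_y, p_x) ≈ -106.14°.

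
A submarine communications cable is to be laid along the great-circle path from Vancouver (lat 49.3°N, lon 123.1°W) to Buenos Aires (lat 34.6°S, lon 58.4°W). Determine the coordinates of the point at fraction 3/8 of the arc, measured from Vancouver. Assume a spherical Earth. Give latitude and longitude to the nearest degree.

≈ lat 20°N, lon 93°W

From cos δ = sin φ₁ sin φ₂ + cos φ₁ cos φ₂ cos Δλ, the central angle is δ ≈ 1.773 rad (101.6°).
Interpolate at f = 3/8 with slerp weights a = sin((1−f)δ)/sin δ ≈ 0.914, b = sin(fδ)/sin δ ≈ 0.630.
p = a·p₁ + b·p₂ ≈ (-0.054, -0.941, 0.335); φ = arcsin(p_z) ≈ 19.57°, λ = atan2(p_y, p_x) ≈ -93.26°.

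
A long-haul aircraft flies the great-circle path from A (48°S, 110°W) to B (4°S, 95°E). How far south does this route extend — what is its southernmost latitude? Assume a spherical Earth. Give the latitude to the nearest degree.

≈ 70°S

The great circle lies in the plane with unit normal n̂ = (p₁ × p₂)/|p₁ × p₂|.
Here n̂_z ≈ -0.339; the vertex latitude is φ_max = arccos|n̂_z| ≈ 70.2°.
Check via Clairaut: cos φ_max = |cos φ₁| · sin C = cos(48.0°)·sin(149.6°) ≈ 0.339, again giving ≈ 70.2°.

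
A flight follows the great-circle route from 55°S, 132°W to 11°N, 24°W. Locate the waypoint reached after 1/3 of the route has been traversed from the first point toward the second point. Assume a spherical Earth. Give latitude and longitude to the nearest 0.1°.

Convert each endpoint to a unit vector on the sphere (x = cos φ cos λ, y = cos φ sin λ, z = sin φ).
The central angle between the endpoints is δ = arccos(p₁·p₂) ≈ 1.907 rad (109.3°).
Interpolate at f = 1/3 with slerp weights a = sin((1−f)δ)/sin δ ≈ 1.012, b = sin(fδ)/sin δ ≈ 0.629.
p = a·p₁ + b·p₂ ≈ (0.176, -0.683, -0.709); φ = arcsin(p_z) ≈ -45.17°, λ = atan2(p_y, p_x) ≈ -75.57°.

≈ 45.2°S, 75.6°W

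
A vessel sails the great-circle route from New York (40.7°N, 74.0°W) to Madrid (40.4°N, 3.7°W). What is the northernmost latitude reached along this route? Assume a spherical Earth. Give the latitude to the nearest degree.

The great circle lies in the plane with unit normal n̂ = (p₁ × p₂)/|p₁ × p₂|.
Here n̂_z ≈ +0.691; the vertex latitude is φ_max = arccos|n̂_z| ≈ 46.3°.
Check via Clairaut: cos φ_max = |cos φ₁| · sin C = cos(40.7°)·sin(65.7°) ≈ 0.691, again giving ≈ 46.3°.

≈ 46°N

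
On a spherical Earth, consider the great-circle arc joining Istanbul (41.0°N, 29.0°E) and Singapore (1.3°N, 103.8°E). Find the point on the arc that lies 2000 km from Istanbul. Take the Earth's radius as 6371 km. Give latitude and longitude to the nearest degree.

The haversine formula gives a central angle δ ≈ 1.356 rad (77.7°) between the endpoints. The total great-circle distance is δ·R ≈ 1.356 × 6371 ≈ 8642 km, so the target fraction is f = 2000/8642 ≈ 0.231.
Interpolate at f ≈ 0.231 with slerp weights a = sin((1−f)δ)/sin δ ≈ 0.884, b = sin(fδ)/sin δ ≈ 0.316.
p = a·p₁ + b·p₂ ≈ (0.508, 0.630, 0.587); φ = arcsin(p_z) ≈ 35.95°, λ = atan2(p_y, p_x) ≈ 51.12°.

≈ (36°N, 51°E)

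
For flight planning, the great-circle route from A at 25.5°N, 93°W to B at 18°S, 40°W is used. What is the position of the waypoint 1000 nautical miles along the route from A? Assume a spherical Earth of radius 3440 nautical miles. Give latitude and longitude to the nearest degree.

Convert each endpoint to a unit vector on the sphere (x = cos φ cos λ, y = cos φ sin λ, z = sin φ).
The central angle between the endpoints is δ = arccos(p₁·p₂) ≈ 1.177 rad (67.4°). The total great-circle distance is δ·R ≈ 1.177 × 3440 ≈ 4049 nmi, so the target fraction is f = 1000/4049 ≈ 0.247.
Interpolate at f ≈ 0.247 with slerp weights a = sin((1−f)δ)/sin δ ≈ 0.839, b = sin(fδ)/sin δ ≈ 0.310.
p = a·p₁ + b·p₂ ≈ (0.186, -0.946, 0.265); φ = arcsin(p_z) ≈ 15.38°, λ = atan2(p_y, p_x) ≈ -78.85°.

≈ 15°N, 79°W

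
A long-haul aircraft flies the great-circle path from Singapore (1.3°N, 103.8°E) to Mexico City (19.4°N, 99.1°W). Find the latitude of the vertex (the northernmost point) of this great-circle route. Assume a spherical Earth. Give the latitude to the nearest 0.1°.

The great circle lies in the plane with unit normal n̂ = (p₁ × p₂)/|p₁ × p₂|.
Here n̂_z ≈ +0.722; the vertex latitude is φ_max = arccos|n̂_z| ≈ 43.8°.
Check via Clairaut: cos φ_max = |cos φ₁| · sin C = cos(1.3°)·sin(46.2°) ≈ 0.722, again giving ≈ 43.8°.

≈ 43.8°N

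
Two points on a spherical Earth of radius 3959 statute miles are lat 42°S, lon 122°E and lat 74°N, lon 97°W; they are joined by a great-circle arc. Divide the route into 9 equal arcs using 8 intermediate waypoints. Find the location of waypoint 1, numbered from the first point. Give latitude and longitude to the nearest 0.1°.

Convert each endpoint to a unit vector on the sphere (x = cos φ cos λ, y = cos φ sin λ, z = sin φ).
The central angle between the endpoints is δ = arccos(p₁·p₂) ≈ 2.502 rad (143.4°).
Interpolate at f = 1/9 with slerp weights a = sin((1−f)δ)/sin δ ≈ 1.331, b = sin(fδ)/sin δ ≈ 0.460.
p = a·p₁ + b·p₂ ≈ (-0.539, 0.713, -0.448); φ = arcsin(p_z) ≈ -26.63°, λ = atan2(p_y, p_x) ≈ 127.12°.

≈ lat 26.6°S, lon 127.1°E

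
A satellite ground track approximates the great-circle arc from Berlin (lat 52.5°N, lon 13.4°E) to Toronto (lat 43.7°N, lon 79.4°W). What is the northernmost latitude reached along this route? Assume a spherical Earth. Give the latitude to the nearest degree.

≈ 59°N

The great circle lies in the plane with unit normal n̂ = (p₁ × p₂)/|p₁ × p₂|.
Here n̂_z ≈ -0.517; the vertex latitude is φ_max = arccos|n̂_z| ≈ 58.9°.
Check via Clairaut: cos φ_max = |cos φ₁| · sin C = cos(52.5°)·sin(58.1°) ≈ 0.517, again giving ≈ 58.9°.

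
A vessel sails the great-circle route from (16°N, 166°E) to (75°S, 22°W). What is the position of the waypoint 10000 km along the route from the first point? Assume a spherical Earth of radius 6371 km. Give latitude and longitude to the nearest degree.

Write both endpoints as unit vectors p₁, p₂ with components (cos φ cos λ, cos φ sin λ, sin φ).
The central angle between the endpoints is δ = arccos(p₁·p₂) ≈ 2.109 rad (120.8°). The total great-circle distance is δ·R ≈ 2.109 × 6371 ≈ 13437 km, so the target fraction is f = 10000/13437 ≈ 0.744.
Interpolate at f ≈ 0.744 with slerp weights a = sin((1−f)δ)/sin δ ≈ 0.598, b = sin(fδ)/sin δ ≈ 1.165.
p = a·p₁ + b·p₂ ≈ (-0.278, 0.026, -0.960); φ = arcsin(p_z) ≈ -73.76°, λ = atan2(p_y, p_x) ≈ 174.63°.

≈ (74°S, 175°E)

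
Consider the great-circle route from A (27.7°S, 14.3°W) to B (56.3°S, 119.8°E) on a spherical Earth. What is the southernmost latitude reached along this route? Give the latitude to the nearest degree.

The great circle lies in the plane with unit normal n̂ = (p₁ × p₂)/|p₁ × p₂|.
Here n̂_z ≈ +0.353; the vertex latitude is φ_max = arccos|n̂_z| ≈ 69.3°.
Check via Clairaut: cos φ_max = |cos φ₁| · sin C = cos(27.7°)·sin(156.5°) ≈ 0.353, again giving ≈ 69.3°.

≈ 69°S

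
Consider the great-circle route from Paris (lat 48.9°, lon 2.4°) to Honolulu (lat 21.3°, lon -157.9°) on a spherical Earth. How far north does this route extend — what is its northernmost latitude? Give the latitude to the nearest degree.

The great circle lies in the plane with unit normal n̂ = (p₁ × p₂)/|p₁ × p₂|.
Here n̂_z ≈ -0.217; the vertex latitude is φ_max = arccos|n̂_z| ≈ 77.5°.
Check via Clairaut: cos φ_max = |cos φ₁| · sin C = cos(48.9°)·sin(19.2°) ≈ 0.217, again giving ≈ 77.5°.

≈ 77°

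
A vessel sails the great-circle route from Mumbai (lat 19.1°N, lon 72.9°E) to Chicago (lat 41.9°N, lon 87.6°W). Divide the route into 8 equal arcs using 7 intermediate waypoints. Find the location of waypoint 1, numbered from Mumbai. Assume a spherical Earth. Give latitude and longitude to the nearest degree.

≈ lat 33°N, lon 68°E

Write both endpoints as unit vectors p₁, p₂ with components (cos φ cos λ, cos φ sin λ, sin φ).
The central angle between the endpoints is δ = arccos(p₁·p₂) ≈ 2.031 rad (116.4°).
Interpolate at f = 1/8 with slerp weights a = sin((1−f)δ)/sin δ ≈ 1.093, b = sin(fδ)/sin δ ≈ 0.280.
p = a·p₁ + b·p₂ ≈ (0.312, 0.778, 0.545); φ = arcsin(p_z) ≈ 33.01°, λ = atan2(p_y, p_x) ≈ 68.13°.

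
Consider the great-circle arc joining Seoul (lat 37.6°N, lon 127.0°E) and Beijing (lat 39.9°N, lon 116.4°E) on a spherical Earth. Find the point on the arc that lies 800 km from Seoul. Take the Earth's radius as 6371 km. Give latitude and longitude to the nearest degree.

Convert each endpoint to a unit vector on the sphere (x = cos φ cos λ, y = cos φ sin λ, z = sin φ).
The central angle between the endpoints is δ = arccos(p₁·p₂) ≈ 0.150 rad (8.6°). The total great-circle distance is δ·R ≈ 0.150 × 6371 ≈ 953 km, so the target fraction is f = 800/953 ≈ 0.839.
Interpolate at f ≈ 0.839 with slerp weights a = sin((1−f)δ)/sin δ ≈ 0.162, b = sin(fδ)/sin δ ≈ 0.840.
p = a·p₁ + b·p₂ ≈ (-0.364, 0.679, 0.637); φ = arcsin(p_z) ≈ 39.60°, λ = atan2(p_y, p_x) ≈ 118.15°.

≈ lat 40°N, lon 118°E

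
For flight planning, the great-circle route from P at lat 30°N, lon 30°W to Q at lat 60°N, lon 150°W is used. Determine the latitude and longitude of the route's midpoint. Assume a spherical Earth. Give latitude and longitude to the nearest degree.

≈ lat 61°N, lon 65°W

Convert each endpoint to a unit vector on the sphere (x = cos φ cos λ, y = cos φ sin λ, z = sin φ).
The central angle between the endpoints is δ = arccos(p₁·p₂) ≈ 1.353 rad (77.5°).
Interpolate at f = 1/2 with slerp weights a = sin((1−f)δ)/sin δ ≈ 0.641, b = sin(fδ)/sin δ ≈ 0.641.
p = a·p₁ + b·p₂ ≈ (0.203, -0.438, 0.876); φ = arcsin(p_z) ≈ 61.14°, λ = atan2(p_y, p_x) ≈ -65.10°.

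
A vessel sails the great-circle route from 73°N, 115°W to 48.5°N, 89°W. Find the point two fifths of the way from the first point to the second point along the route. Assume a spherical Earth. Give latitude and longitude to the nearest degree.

≈ 64°N, 99°W

Convert each endpoint to a unit vector on the sphere (x = cos φ cos λ, y = cos φ sin λ, z = sin φ).
The central angle between the endpoints is δ = arccos(p₁·p₂) ≈ 0.473 rad (27.1°).
Interpolate at f = 2/5 with slerp weights a = sin((1−f)δ)/sin δ ≈ 0.615, b = sin(fδ)/sin δ ≈ 0.413.
p = a·p₁ + b·p₂ ≈ (-0.071, -0.436, 0.897); φ = arcsin(p_z) ≈ 63.76°, λ = atan2(p_y, p_x) ≈ -99.26°.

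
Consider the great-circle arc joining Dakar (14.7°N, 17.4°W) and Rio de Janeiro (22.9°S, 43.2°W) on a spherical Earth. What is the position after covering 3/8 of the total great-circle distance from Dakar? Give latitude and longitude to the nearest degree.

≈ 1°N, 27°W

The haversine formula gives a central angle δ ≈ 0.791 rad (45.3°) between the endpoints.
Interpolate at f = 3/8 with slerp weights a = sin((1−f)δ)/sin δ ≈ 0.667, b = sin(fδ)/sin δ ≈ 0.411.
p = a·p₁ + b·p₂ ≈ (0.892, -0.452, 0.009); φ = arcsin(p_z) ≈ 0.54°, λ = atan2(p_y, p_x) ≈ -26.89°.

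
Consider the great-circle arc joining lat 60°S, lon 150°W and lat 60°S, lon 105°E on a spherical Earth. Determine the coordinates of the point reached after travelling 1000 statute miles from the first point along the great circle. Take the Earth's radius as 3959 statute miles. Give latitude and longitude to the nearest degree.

≈ lat 69°S, lon 177°W

The haversine formula gives a central angle δ ≈ 0.816 rad (46.7°) between the endpoints. The total great-circle distance is δ·R ≈ 0.816 × 3959 ≈ 3230 mi, so the target fraction is f = 1000/3230 ≈ 0.310.
Interpolate at f ≈ 0.310 with slerp weights a = sin((1−f)δ)/sin δ ≈ 0.733, b = sin(fδ)/sin δ ≈ 0.343.
p = a·p₁ + b·p₂ ≈ (-0.362, -0.018, -0.932); φ = arcsin(p_z) ≈ -68.76°, λ = atan2(p_y, p_x) ≈ -177.22°.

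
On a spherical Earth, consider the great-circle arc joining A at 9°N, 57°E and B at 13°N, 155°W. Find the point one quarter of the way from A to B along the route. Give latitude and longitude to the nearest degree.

≈ 27°N, 89°E

Write both endpoints as unit vectors p₁, p₂ with components (cos φ cos λ, cos φ sin λ, sin φ).
The central angle between the endpoints is δ = arccos(p₁·p₂) ≈ 2.467 rad (141.3°).
Interpolate at f = 1/4 with slerp weights a = sin((1−f)δ)/sin δ ≈ 1.539, b = sin(fδ)/sin δ ≈ 0.926.
p = a·p₁ + b·p₂ ≈ (0.010, 0.893, 0.449); φ = arcsin(p_z) ≈ 26.68°, λ = atan2(p_y, p_x) ≈ 89.35°.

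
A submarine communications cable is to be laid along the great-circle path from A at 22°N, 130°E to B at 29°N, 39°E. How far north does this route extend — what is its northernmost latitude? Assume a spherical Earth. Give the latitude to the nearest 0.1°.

The great circle lies in the plane with unit normal n̂ = (p₁ × p₂)/|p₁ × p₂|.
Here n̂_z ≈ -0.822; the vertex latitude is φ_max = arccos|n̂_z| ≈ 34.7°.
Check via Clairaut: cos φ_max = |cos φ₁| · sin C = cos(22.0°)·sin(62.5°) ≈ 0.822, again giving ≈ 34.7°.

≈ 34.7°N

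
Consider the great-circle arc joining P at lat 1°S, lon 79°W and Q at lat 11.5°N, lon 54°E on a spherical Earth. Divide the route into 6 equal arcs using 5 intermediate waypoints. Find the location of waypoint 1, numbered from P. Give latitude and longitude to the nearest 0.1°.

The haversine formula gives a central angle δ ≈ 2.307 rad (132.2°) between the endpoints.
Interpolate at f = 1/6 with slerp weights a = sin((1−f)δ)/sin δ ≈ 1.267, b = sin(fδ)/sin δ ≈ 0.506.
p = a·p₁ + b·p₂ ≈ (0.533, -0.842, 0.079); φ = arcsin(p_z) ≈ 4.52°, λ = atan2(p_y, p_x) ≈ -57.65°.

≈ lat 4.5°N, lon 57.7°W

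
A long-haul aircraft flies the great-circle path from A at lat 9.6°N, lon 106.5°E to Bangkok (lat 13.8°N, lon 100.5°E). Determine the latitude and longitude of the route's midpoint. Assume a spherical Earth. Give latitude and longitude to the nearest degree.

From cos δ = sin φ₁ sin φ₂ + cos φ₁ cos φ₂ cos Δλ, the central angle is δ ≈ 0.126 rad (7.2°).
Interpolate at f = 1/2 with slerp weights a = sin((1−f)δ)/sin δ ≈ 0.501, b = sin(fδ)/sin δ ≈ 0.501.
p = a·p₁ + b·p₂ ≈ (-0.229, 0.952, 0.203); φ = arcsin(p_z) ≈ 11.72°, λ = atan2(p_y, p_x) ≈ 103.52°.

≈ lat 12°N, lon 104°E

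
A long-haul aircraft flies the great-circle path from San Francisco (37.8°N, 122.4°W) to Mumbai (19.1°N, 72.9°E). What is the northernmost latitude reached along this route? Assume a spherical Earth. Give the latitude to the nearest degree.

The great circle lies in the plane with unit normal n̂ = (p₁ × p₂)/|p₁ × p₂|.
Here n̂_z ≈ -0.231; the vertex latitude is φ_max = arccos|n̂_z| ≈ 76.7°.
Check via Clairaut: cos φ_max = |cos φ₁| · sin C = cos(37.8°)·sin(17.0°) ≈ 0.231, again giving ≈ 76.7°.

≈ 77°N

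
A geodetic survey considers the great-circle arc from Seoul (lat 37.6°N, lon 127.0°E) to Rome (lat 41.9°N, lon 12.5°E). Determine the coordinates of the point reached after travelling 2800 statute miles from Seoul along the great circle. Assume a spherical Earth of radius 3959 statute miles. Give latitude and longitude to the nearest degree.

Write both endpoints as unit vectors p₁, p₂ with components (cos φ cos λ, cos φ sin λ, sin φ).
The central angle between the endpoints is δ = arccos(p₁·p₂) ≈ 1.407 rad (80.6°). The total great-circle distance is δ·R ≈ 1.407 × 3959 ≈ 5571 mi, so the target fraction is f = 2800/5571 ≈ 0.503.
Interpolate at f ≈ 0.503 with slerp weights a = sin((1−f)δ)/sin δ ≈ 0.653, b = sin(fδ)/sin δ ≈ 0.659.
p = a·p₁ + b·p₂ ≈ (0.167, 0.519, 0.838); φ = arcsin(p_z) ≈ 56.94°, λ = atan2(p_y, p_x) ≈ 72.14°.

≈ lat 57°N, lon 72°E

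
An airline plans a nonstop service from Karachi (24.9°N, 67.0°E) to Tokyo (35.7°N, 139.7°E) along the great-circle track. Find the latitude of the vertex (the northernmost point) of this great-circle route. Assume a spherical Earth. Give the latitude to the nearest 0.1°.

≈ 37.4°N

The great circle lies in the plane with unit normal n̂ = (p₁ × p₂)/|p₁ × p₂|.
Here n̂_z ≈ +0.794; the vertex latitude is φ_max = arccos|n̂_z| ≈ 37.4°.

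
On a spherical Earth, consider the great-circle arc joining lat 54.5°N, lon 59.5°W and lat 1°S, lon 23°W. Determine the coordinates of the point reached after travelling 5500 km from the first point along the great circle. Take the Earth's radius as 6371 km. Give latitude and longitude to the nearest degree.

From cos δ = sin φ₁ sin φ₂ + cos φ₁ cos φ₂ cos Δλ, the central angle is δ ≈ 1.101 rad (63.1°). The total great-circle distance is δ·R ≈ 1.101 × 6371 ≈ 7016 km, so the target fraction is f = 5500/7016 ≈ 0.784.
Interpolate at f ≈ 0.784 with slerp weights a = sin((1−f)δ)/sin δ ≈ 0.264, b = sin(fδ)/sin δ ≈ 0.852.
p = a·p₁ + b·p₂ ≈ (0.862, -0.465, 0.200); φ = arcsin(p_z) ≈ 11.55°, λ = atan2(p_y, p_x) ≈ -28.35°.

≈ lat 12°N, lon 28°W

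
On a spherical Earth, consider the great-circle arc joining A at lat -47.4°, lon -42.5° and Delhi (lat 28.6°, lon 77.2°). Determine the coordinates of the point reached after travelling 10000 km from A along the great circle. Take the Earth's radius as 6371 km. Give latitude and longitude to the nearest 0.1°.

≈ lat 0.1°, lon 47.2°

Convert each endpoint to a unit vector on the sphere (x = cos φ cos λ, y = cos φ sin λ, z = sin φ).
The central angle between the endpoints is δ = arccos(p₁·p₂) ≈ 2.274 rad (130.3°). The total great-circle distance is δ·R ≈ 2.274 × 6371 ≈ 14489 km, so the target fraction is f = 10000/14489 ≈ 0.690.
Interpolate at f ≈ 0.690 with slerp weights a = sin((1−f)δ)/sin δ ≈ 0.849, b = sin(fδ)/sin δ ≈ 1.311.
p = a·p₁ + b·p₂ ≈ (0.679, 0.734, 0.003); φ = arcsin(p_z) ≈ 0.14°, λ = atan2(p_y, p_x) ≈ 47.24°.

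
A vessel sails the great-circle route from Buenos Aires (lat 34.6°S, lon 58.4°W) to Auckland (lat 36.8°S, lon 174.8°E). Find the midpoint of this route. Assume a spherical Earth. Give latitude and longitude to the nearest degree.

≈ lat 58°S, lon 120°W

The haversine formula gives a central angle δ ≈ 1.625 rad (93.1°) between the endpoints.
Interpolate at f = 1/2 with slerp weights a = sin((1−f)δ)/sin δ ≈ 0.727, b = sin(fδ)/sin δ ≈ 0.727.
p = a·p₁ + b·p₂ ≈ (-0.266, -0.457, -0.849); φ = arcsin(p_z) ≈ -58.06°, λ = atan2(p_y, p_x) ≈ -120.22°.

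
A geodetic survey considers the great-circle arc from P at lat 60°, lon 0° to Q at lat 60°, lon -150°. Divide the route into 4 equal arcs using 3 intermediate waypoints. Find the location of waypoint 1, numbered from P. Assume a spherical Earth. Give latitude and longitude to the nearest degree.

≈ lat 73°, lon -15°

Convert each endpoint to a unit vector on the sphere (x = cos φ cos λ, y = cos φ sin λ, z = sin φ).
The central angle between the endpoints is δ = arccos(p₁·p₂) ≈ 1.008 rad (57.8°).
Interpolate at f = 1/4 with slerp weights a = sin((1−f)δ)/sin δ ≈ 0.811, b = sin(fδ)/sin δ ≈ 0.295.
p = a·p₁ + b·p₂ ≈ (0.278, -0.074, 0.958); φ = arcsin(p_z) ≈ 73.29°, λ = atan2(p_y, p_x) ≈ -14.85°.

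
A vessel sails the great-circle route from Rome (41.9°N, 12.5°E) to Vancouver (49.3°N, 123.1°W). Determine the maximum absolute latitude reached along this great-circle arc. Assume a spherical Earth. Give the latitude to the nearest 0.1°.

≈ 69.9°N

The great circle lies in the plane with unit normal n̂ = (p₁ × p₂)/|p₁ × p₂|.
Here n̂_z ≈ -0.344; the vertex latitude is φ_max = arccos|n̂_z| ≈ 69.9°.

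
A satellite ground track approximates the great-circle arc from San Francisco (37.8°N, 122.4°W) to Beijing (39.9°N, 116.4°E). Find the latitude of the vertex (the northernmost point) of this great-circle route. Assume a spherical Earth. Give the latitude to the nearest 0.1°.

The great circle lies in the plane with unit normal n̂ = (p₁ × p₂)/|p₁ × p₂|.
Here n̂_z ≈ -0.520; the vertex latitude is φ_max = arccos|n̂_z| ≈ 58.7°.
Check via Clairaut: cos φ_max = |cos φ₁| · sin C = cos(37.8°)·sin(41.2°) ≈ 0.520, again giving ≈ 58.7°.

≈ 58.7°N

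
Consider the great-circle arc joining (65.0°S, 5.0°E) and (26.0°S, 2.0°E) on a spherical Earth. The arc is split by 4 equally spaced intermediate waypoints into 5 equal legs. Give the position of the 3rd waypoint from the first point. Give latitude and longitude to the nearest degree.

≈ (42°S, 3°E)

Write both endpoints as unit vectors p₁, p₂ with components (cos φ cos λ, cos φ sin λ, sin φ).
The central angle between the endpoints is δ = arccos(p₁·p₂) ≈ 0.682 rad (39.0°).
Interpolate at f = 3/5 with slerp weights a = sin((1−f)δ)/sin δ ≈ 0.427, b = sin(fδ)/sin δ ≈ 0.631.
p = a·p₁ + b·p₂ ≈ (0.747, 0.036, -0.664); φ = arcsin(p_z) ≈ -41.61°, λ = atan2(p_y, p_x) ≈ 2.72°.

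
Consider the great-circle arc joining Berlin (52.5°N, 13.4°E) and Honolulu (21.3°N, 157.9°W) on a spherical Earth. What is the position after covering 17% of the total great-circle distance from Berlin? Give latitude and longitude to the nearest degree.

≈ 70°N, 6°E

Write both endpoints as unit vectors p₁, p₂ with components (cos φ cos λ, cos φ sin λ, sin φ).
The central angle between the endpoints is δ = arccos(p₁·p₂) ≈ 1.847 rad (105.8°).
Interpolate at f = 0.17 with slerp weights a = sin((1−f)δ)/sin δ ≈ 1.039, b = sin(fδ)/sin δ ≈ 0.321.
p = a·p₁ + b·p₂ ≈ (0.338, 0.034, 0.941); φ = arcsin(p_z) ≈ 70.14°, λ = atan2(p_y, p_x) ≈ 5.75°.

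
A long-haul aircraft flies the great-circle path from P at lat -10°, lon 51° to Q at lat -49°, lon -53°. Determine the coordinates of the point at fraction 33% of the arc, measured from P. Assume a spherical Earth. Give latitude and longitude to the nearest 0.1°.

≈ lat -32.1°, lon 28.8°

From cos δ = sin φ₁ sin φ₂ + cos φ₁ cos φ₂ cos Δλ, the central angle is δ ≈ 1.596 rad (91.4°).
Interpolate at f = 0.33 with slerp weights a = sin((1−f)δ)/sin δ ≈ 0.877, b = sin(fδ)/sin δ ≈ 0.503.
p = a·p₁ + b·p₂ ≈ (0.742, 0.408, -0.532); φ = arcsin(p_z) ≈ -32.13°, λ = atan2(p_y, p_x) ≈ 28.79°.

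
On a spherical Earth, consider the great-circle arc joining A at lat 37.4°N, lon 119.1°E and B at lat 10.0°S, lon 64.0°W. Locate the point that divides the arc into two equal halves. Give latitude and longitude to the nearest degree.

Write both endpoints as unit vectors p₁, p₂ with components (cos φ cos λ, cos φ sin λ, sin φ).
The central angle between the endpoints is δ = arccos(p₁·p₂) ≈ 2.661 rad (152.5°).
Interpolate at f = 1/2 with slerp weights a = sin((1−f)δ)/sin δ ≈ 2.100, b = sin(fδ)/sin δ ≈ 2.100.
p = a·p₁ + b·p₂ ≈ (0.095, -0.401, 0.911); φ = arcsin(p_z) ≈ 65.65°, λ = atan2(p_y, p_x) ≈ -76.64°.

≈ lat 66°N, lon 77°W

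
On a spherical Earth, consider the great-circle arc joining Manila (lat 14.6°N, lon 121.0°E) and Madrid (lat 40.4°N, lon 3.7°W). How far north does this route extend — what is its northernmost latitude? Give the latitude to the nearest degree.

≈ 51°N

The great circle lies in the plane with unit normal n̂ = (p₁ × p₂)/|p₁ × p₂|.
Here n̂_z ≈ -0.627; the vertex latitude is φ_max = arccos|n̂_z| ≈ 51.2°.
Check via Clairaut: cos φ_max = |cos φ₁| · sin C = cos(14.6°)·sin(40.4°) ≈ 0.627, again giving ≈ 51.2°.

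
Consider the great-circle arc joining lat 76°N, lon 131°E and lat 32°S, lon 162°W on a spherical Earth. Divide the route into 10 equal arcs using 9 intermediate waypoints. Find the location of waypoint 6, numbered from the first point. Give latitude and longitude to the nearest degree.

Write both endpoints as unit vectors p₁, p₂ with components (cos φ cos λ, cos φ sin λ, sin φ).
The central angle between the endpoints is δ = arccos(p₁·p₂) ≈ 2.020 rad (115.7°).
Interpolate at f = 6/10 with slerp weights a = sin((1−f)δ)/sin δ ≈ 0.802, b = sin(fδ)/sin δ ≈ 1.039.
p = a·p₁ + b·p₂ ≈ (-0.966, -0.126, 0.228); φ = arcsin(p_z) ≈ 13.17°, λ = atan2(p_y, p_x) ≈ -172.57°.

≈ lat 13°N, lon 173°W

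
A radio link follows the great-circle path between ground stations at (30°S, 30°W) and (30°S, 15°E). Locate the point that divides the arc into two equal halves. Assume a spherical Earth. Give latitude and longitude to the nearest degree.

≈ (32°S, 7°W)

Convert each endpoint to a unit vector on the sphere (x = cos φ cos λ, y = cos φ sin λ, z = sin φ).
The central angle between the endpoints is δ = arccos(p₁·p₂) ≈ 0.676 rad (38.7°).
Interpolate at f = 1/2 with slerp weights a = sin((1−f)δ)/sin δ ≈ 0.530, b = sin(fδ)/sin δ ≈ 0.530.
p = a·p₁ + b·p₂ ≈ (0.841, -0.111, -0.530); φ = arcsin(p_z) ≈ -32.00°, λ = atan2(p_y, p_x) ≈ -7.50°.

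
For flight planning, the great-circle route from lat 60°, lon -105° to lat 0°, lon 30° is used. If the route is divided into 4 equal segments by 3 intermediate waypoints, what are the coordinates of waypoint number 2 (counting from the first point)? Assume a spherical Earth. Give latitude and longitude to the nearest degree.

≈ lat 50°, lon 1°

Write both endpoints as unit vectors p₁, p₂ with components (cos φ cos λ, cos φ sin λ, sin φ).
The central angle between the endpoints is δ = arccos(p₁·p₂) ≈ 1.932 rad (110.7°).
Interpolate at f = 2/4 with slerp weights a = sin((1−f)δ)/sin δ ≈ 0.879, b = sin(fδ)/sin δ ≈ 0.879.
p = a·p₁ + b·p₂ ≈ (0.648, 0.015, 0.762); φ = arcsin(p_z) ≈ 49.61°, λ = atan2(p_y, p_x) ≈ 1.32°.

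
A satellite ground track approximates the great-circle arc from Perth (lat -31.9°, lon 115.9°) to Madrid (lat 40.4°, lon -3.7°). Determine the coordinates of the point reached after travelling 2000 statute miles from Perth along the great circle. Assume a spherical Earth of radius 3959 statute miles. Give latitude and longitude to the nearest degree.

The haversine formula gives a central angle δ ≈ 2.294 rad (131.4°) between the endpoints. The total great-circle distance is δ·R ≈ 2.294 × 3959 ≈ 9082 mi, so the target fraction is f = 2000/9082 ≈ 0.220.
Interpolate at f ≈ 0.220 with slerp weights a = sin((1−f)δ)/sin δ ≈ 1.302, b = sin(fδ)/sin δ ≈ 0.646.
p = a·p₁ + b·p₂ ≈ (0.008, 0.963, -0.270); φ = arcsin(p_z) ≈ -15.65°, λ = atan2(p_y, p_x) ≈ 89.54°.

≈ lat -16°, lon 90°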